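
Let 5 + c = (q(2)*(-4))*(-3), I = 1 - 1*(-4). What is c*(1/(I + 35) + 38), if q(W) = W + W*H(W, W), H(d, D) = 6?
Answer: 247923/40 ≈ 6198.1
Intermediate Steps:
I = 5 (I = 1 + 4 = 5)
q(W) = 7*W (q(W) = W + W*6 = W + 6*W = 7*W)
c = 163 (c = -5 + ((7*2)*(-4))*(-3) = -5 + (14*(-4))*(-3) = -5 - 56*(-3) = -5 + 168 = 163)
c*(1/(I + 35) + 38) = 163*(1/(5 + 35) + 38) = 163*(1/40 + 38) = 163*(1521/40) = 247923/40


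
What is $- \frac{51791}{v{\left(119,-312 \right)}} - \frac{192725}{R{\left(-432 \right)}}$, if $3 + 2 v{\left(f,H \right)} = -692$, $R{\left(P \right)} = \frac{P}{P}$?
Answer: $- \frac{133840293}{695} \approx -1.9258 \cdot 10^{5}$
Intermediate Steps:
$R{\left(P \right)} = 1$
$v{\left(f,H \right)} = - \frac{695}{2}$ ($v{\left(f,H \right)} = - \frac{3}{2} + \frac{1}{2} \left(-692\right) = - \frac{3}{2} - 346 = - \frac{695}{2}$)
$- \frac{51791}{v{\left(119,-312 \right)}} - \frac{192725}{R{\left(-432 \right)}} = - \frac{51791}{- \frac{695}{2}} - \frac{192725}{1} = \left(-51791\right) \left(- \frac{2}{695}\right) - 192725 = \frac{103582}{695} - 192725 = - \frac{133840293}{695}$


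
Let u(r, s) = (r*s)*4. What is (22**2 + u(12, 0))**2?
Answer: 234256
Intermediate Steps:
u(r, s) = 4*r*s
(22**2 + u(12, 0))**2 = (22**2 + 4*12*0)**2 = (484 + 0)**2 = 484**2 = 234256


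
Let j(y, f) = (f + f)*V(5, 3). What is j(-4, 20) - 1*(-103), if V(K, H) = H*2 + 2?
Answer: 423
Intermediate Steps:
V(K, H) = 2 + 2*H (V(K, H) = 2*H + 2 = 2 + 2*H)
j(y, f) = 16*f (j(y, f) = (f + f)*(2 + 2*3) = (2*f)*(2 + 6) = (2*f)*8 = 16*f)
j(-4, 20) - 1*(-103) = 16*20 - 1*(-103) = 320 + 103 = 423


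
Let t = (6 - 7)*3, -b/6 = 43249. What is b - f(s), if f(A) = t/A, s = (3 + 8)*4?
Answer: -11417733/44 ≈ -2.5949e+5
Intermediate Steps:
b = -259494 (b = -6*43249 = -259494)
t = -3 (t = -1*3 = -3)
s = 44 (s = 11*4 = 44)
f(A) = -3/A
b - f(s) = -259494 - (-3)/44 = -259494 - 1*(-3/44) = -259494 + 3/44 = -11417733/44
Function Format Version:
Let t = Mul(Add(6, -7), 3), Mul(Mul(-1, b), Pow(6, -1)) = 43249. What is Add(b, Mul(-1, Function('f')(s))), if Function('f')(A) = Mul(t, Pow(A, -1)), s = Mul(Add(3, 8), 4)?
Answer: Rational(-11417733, 44) ≈ -2.5949e+5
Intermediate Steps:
b = -259494 (b = Mul(-6, 43249) = -259494)
t = -3 (t = Mul(-1, 3) = -3)
s = 44 (s = Mul(11, 4) = 44)
Function('f')(A) = Mul(-3, Pow(A, -1))
Add(b, Mul(-1, Function('f')(s))) = Add(-259494, Mul(-1, Mul(-3, Pow(44, -1)))) = Add(-259494, Mul(-1, Mul(-3, Rational(1, 44)))) = Add(-259494, Mul(-1, Rational(-3, 44))) = Add(-259494, Rational(3, 44)) = Rational(-11417733, 44)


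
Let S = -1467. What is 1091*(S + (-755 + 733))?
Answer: -1624499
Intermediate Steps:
1091*(S + (-755 + 733)) = 1091*(-1467 + (-755 + 733)) = 1091*(-1467 - 22) = 1091*(-1489) = -1624499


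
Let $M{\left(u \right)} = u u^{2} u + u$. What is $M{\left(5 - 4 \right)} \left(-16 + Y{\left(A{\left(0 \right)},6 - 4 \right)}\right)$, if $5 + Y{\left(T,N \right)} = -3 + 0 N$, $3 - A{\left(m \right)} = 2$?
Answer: $-48$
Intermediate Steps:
$A{\left(m \right)} = 1$ ($A{\left(m \right)} = 3 - 2 = 1$)
$M{\left(u \right)} = u + u^{4}$ ($M{\left(u \right)} = u^{3} u + u = u^{4} + u = u + u^{4}$)
$Y{\left(T,N \right)} = -8$ ($Y{\left(T,N \right)} = -5 - \left(3 + 0 N\right) = -5 + \left(-3 + 0\right) = -5 - 3 = -8$)
$M{\left(5 - 4 \right)} \left(-16 + Y{\left(A{\left(0 \right)},6 - 4 \right)}\right) = \left(\left(5 - 4\right) + \left(5 - 4\right)^{4}\right) \left(-16 - 8\right) = \left(\left(5 - 4\right) + \left(5 - 4\right)^{4}\right) \left(-24\right) = \left(1 + 1^{4}\right) \left(-24\right) = \left(1 + 1\right) \left(-24\right) = 2 \left(-24\right) = -48$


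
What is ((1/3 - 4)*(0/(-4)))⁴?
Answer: 0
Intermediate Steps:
((1/3 - 4)*(0/(-4)))⁴ = ((⅓ - 4)*(0*(-¼)))⁴ = (-11/3*0)⁴ = 0⁴ = 0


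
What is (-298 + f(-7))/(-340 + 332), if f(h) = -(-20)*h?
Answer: 219/4 ≈ 54.750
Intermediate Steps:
f(h) = 20*h
(-298 + f(-7))/(-340 + 332) = (-298 + 20*(-7))/(-340 + 332) = (-298 - 140)/(-8) = -438*(-⅛) = 219/4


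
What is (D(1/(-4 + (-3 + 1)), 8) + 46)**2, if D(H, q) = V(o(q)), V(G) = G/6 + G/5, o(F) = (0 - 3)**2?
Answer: 243049/100 ≈ 2430.5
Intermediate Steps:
o(F) = 9 (o(F) = (-3)**2 = 9)
V(G) = 11*G/30 (V(G) = G*(1/6) + G*(1/5) = G/6 + G/5 = 11*G/30)
D(H, q) = 33/10 (D(H, q) = (11/30)*9 = 33/10)
(D(1/(-4 + (-3 + 1)), 8) + 46)**2 = (33/10 + 46)**2 = (493/10)**2 = 243049/100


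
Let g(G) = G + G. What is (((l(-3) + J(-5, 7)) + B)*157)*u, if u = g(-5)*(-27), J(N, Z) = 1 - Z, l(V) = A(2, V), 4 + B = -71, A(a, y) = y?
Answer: -3560760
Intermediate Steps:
B = -75 (B = -4 - 71 = -75)
g(G) = 2*G
l(V) = V
u = 270 (u = (2*(-5))*(-27) = -10*(-27) = 270)
(((l(-3) + J(-5, 7)) + B)*157)*u = (((-3 + (1 - 1*7)) - 75)*157)*270 = (((-3 + (1 - 7)) - 75)*157)*270 = (((-3 - 6) - 75)*157)*270 = ((-9 - 75)*157)*270 = -84*157*270 = -13188*270 = -3560760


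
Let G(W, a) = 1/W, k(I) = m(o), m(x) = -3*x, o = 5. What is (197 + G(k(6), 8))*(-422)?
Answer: -1246588/15 ≈ -83106.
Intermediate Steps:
k(I) = -15 (k(I) = -3*5 = -15)
(197 + G(k(6), 8))*(-422) = (197 + 1/(-15))*(-422) = (197 - 1/15)*(-422) = (2954/15)*(-422) = -1246588/15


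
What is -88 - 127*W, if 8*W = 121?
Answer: -16071/8 ≈ -2008.9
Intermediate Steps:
W = 121/8 (W = (⅛)*121 = 121/8 ≈ 15.125)
-88 - 127*W = -88 - 127*121/8 = -88 - 15367/8 = -16071/8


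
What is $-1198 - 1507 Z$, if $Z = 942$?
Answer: $-1420792$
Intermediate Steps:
$-1198 - 1507 Z = -1198 - 1419594 = -1420792$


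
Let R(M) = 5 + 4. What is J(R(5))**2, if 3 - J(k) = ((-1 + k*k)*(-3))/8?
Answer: 1089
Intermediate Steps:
R(M) = 9
J(k) = 21/8 + 3*k**2/8 (J(k) = 3 - (-1 + k*k)*(-3)/8 = 3 - (-1 + k**2)*(-3)/8 = 3 - (3 - 3*k**2)/8 = 3 - (3/8 - 3*k**2/8) = 3 + (-3/8 + 3*k**2/8) = 21/8 + 3*k**2/8)
J(R(5))**2 = (21/8 + (3/8)*9**2)**2 = (21/8 + (3/8)*81)**2 = (21/8 + 243/8)**2 = 33**2 = 1089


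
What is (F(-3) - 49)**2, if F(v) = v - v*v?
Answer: 3721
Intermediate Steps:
F(v) = v - v**2
(F(-3) - 49)**2 = (-3*(1 - 1*(-3)) - 49)**2 = (-3*(1 + 3) - 49)**2 = (-3*4 - 49)**2 = (-12 - 49)**2 = (-61)**2 = 3721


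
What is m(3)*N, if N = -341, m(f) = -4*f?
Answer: 4092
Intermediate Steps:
m(3)*N = -4*3*(-341) = -12*(-341) = 4092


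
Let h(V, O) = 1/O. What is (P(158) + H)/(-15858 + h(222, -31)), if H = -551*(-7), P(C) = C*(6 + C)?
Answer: -922839/491599 ≈ -1.8772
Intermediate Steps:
H = 3857
(P(158) + H)/(-15858 + h(222, -31)) = (158*(6 + 158) + 3857)/(-15858 + 1/(-31)) = (158*164 + 3857)/(-15858 - 1/31) = (25912 + 3857)/(-491599/31) = 29769*(-31/491599) = -922839/491599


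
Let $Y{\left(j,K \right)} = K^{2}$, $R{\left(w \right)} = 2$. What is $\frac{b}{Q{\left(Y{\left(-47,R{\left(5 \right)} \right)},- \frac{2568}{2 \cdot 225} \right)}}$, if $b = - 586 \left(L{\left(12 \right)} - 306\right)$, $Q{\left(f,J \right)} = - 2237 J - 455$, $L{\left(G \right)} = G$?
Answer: $\frac{12921300}{923311} \approx 13.995$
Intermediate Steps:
$Q{\left(f,J \right)} = -455 - 2237 J$
$b = 172284$ ($b = - 586 \left(12 - 306\right) = \left(-586\right) \left(-294\right) = 172284$)
$\frac{b}{Q{\left(Y{\left(-47,R{\left(5 \right)} \right)},- \frac{2568}{2 \cdot 225} \right)}} = \frac{172284}{-455 - 2237 \left(- \frac{2568}{2 \cdot 225}\right)} = \frac{172284}{-455 - 2237 \left(- \frac{2568}{450}\right)} = \frac{172284}{-455 - 2237 \left(\left(-2568\right) \frac{1}{450}\right)} = \frac{172284}{-455 - - \frac{957436}{75}} = \frac{172284}{-455 + \frac{957436}{75}} = \frac{172284}{\frac{923311}{75}} = 172284 \cdot \frac{75}{923311} = \frac{12921300}{923311}$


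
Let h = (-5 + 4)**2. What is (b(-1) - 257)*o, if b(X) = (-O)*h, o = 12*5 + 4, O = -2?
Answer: -16320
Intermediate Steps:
h = 1 (h = (-1)**2 = 1)
o = 64 (o = 60 + 4 = 64)
b(X) = 2 (b(X) = -1*(-2)*1 = 2*1 = 2)
(b(-1) - 257)*o = (2 - 257)*64 = -255*64 = -16320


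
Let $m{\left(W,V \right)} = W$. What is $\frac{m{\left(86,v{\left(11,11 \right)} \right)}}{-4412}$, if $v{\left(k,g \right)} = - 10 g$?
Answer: $- \frac{43}{2206} \approx -0.019492$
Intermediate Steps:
$\frac{m{\left(86,v{\left(11,11 \right)} \right)}}{-4412} = \frac{86}{-4412} = 86 \left(- \frac{1}{4412}\right) = - \frac{43}{2206}$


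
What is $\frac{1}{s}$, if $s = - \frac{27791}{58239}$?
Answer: $- \frac{58239}{27791} \approx -2.0956$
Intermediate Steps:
$s = - \frac{27791}{58239}$ ($s = \left(-27791\right) \frac{1}{58239} = - \frac{27791}{58239} \approx -0.47719$)
$\frac{1}{s} = \frac{1}{- \frac{27791}{58239}} = - \frac{58239}{27791}$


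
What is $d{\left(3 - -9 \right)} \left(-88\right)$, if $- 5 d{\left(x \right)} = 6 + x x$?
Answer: $2640$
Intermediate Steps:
$d{\left(x \right)} = - \frac{6}{5} - \frac{x^{2}}{5}$ ($d{\left(x \right)} = - \frac{6 + x x}{5} = - \frac{6 + x^{2}}{5} = - \frac{6}{5} - \frac{x^{2}}{5}$)
$d{\left(3 - -9 \right)} \left(-88\right) = \left(- \frac{6}{5} - \frac{\left(3 - -9\right)^{2}}{5}\right) \left(-88\right) = \left(- \frac{6}{5} - \frac{\left(3 + 9\right)^{2}}{5}\right) \left(-88\right) = \left(- \frac{6}{5} - \frac{12^{2}}{5}\right) \left(-88\right) = \left(- \frac{6}{5} - \frac{144}{5}\right) \left(-88\right) = \left(-30\right) \left(-88\right) = 2640$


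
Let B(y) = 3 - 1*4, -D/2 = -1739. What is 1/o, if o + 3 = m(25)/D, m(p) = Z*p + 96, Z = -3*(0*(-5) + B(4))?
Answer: -3478/10263 ≈ -0.33889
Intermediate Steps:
D = 3478 (D = -2*(-1739) = 3478)
B(y) = -1 (B(y) = 3 - 4 = -1)
Z = 3 (Z = -3*(0*(-5) - 1) = -3*(0 - 1) = -3*(-1) = 3)
m(p) = 96 + 3*p (m(p) = 3*p + 96 = 96 + 3*p)
o = -10263/3478 (o = -3 + (96 + 3*25)/3478 = -3 + (96 + 75)*(1/3478) = -3 + 171*(1/3478) = -3 + 171/3478 = -10263/3478 ≈ -2.9508)
1/o = 1/(-10263/3478) = -3478/10263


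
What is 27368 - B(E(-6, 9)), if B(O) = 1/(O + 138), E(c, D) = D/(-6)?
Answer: 7471462/273 ≈ 27368.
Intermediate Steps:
E(c, D) = -D/6 (E(c, D) = D*(-⅙) = -D/6)
B(O) = 1/(138 + O)
27368 - B(E(-6, 9)) = 27368 - 1/(138 - ⅙*9) = 27368 - 1/(138 - 3/2) = 27368 - 1/273/2 = 27368 - 1*2/273 = 27368 - 2/273 = 7471462/273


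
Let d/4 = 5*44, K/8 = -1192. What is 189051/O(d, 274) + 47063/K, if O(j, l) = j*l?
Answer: -298282507/71853760 ≈ -4.1512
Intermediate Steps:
K = -9536 (K = 8*(-1192) = -9536)
d = 880 (d = 4*(5*44) = 4*220 = 880)
189051/O(d, 274) + 47063/K = 189051/((880*274)) + 47063/(-9536) = 189051/241120 + 47063*(-1/9536) = 189051*(1/241120) - 47063/9536 = 189051/241120 - 47063/9536 = -298282507/71853760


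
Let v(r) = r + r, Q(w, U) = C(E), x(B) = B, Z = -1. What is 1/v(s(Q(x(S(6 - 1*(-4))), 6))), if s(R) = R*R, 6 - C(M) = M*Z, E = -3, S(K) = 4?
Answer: 1/18 ≈ 0.055556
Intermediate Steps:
C(M) = 6 + M (C(M) = 6 - M*(-1) = 6 - (-1)*M = 6 + M)
Q(w, U) = 3 (Q(w, U) = 6 - 3 = 3)
s(R) = R²
v(r) = 2*r
1/v(s(Q(x(S(6 - 1*(-4))), 6))) = 1/(2*3²) = 1/(2*9) = 1/18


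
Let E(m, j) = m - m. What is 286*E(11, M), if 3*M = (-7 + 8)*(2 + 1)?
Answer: 0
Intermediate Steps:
M = 1 (M = ((-7 + 8)*(2 + 1))/3 = (1*3)/3 = (⅓)*3 = 1)
E(m, j) = 0
286*E(11, M) = 286*0 = 0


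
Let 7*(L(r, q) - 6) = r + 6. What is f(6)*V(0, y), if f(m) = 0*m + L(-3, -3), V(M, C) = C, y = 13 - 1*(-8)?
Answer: 135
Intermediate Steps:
y = 21 (y = 13 + 8 = 21)
L(r, q) = 48/7 + r/7 (L(r, q) = 6 + (r + 6)/7 = 6 + (6 + r)/7 = 6 + (6/7 + r/7) = 48/7 + r/7)
f(m) = 45/7 (f(m) = 0*m + (48/7 + (1/7)*(-3)) = 0 + (48/7 - 3/7) = 0 + 45/7 = 45/7)
f(6)*V(0, y) = (45/7)*21 = 135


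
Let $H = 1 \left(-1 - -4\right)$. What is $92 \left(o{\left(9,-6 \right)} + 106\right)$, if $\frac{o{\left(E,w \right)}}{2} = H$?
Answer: $10304$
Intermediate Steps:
$H = 3$ ($H = 1 \left(-1 + 4\right) = 1 \cdot 3 = 3$)
$o{\left(E,w \right)} = 6$ ($o{\left(E,w \right)} = 2 \cdot 3 = 6$)
$92 \left(o{\left(9,-6 \right)} + 106\right) = 92 \left(6 + 106\right) = 92 \cdot 112 = 10304$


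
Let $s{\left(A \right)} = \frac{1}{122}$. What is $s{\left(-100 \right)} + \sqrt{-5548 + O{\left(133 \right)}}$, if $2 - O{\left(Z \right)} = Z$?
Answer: $\frac{1}{122} + 3 i \sqrt{631} \approx 0.0081967 + 75.359 i$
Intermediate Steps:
$s{\left(A \right)} = \frac{1}{122}$
$O{\left(Z \right)} = 2 - Z$
$s{\left(-100 \right)} + \sqrt{-5548 + O{\left(133 \right)}} = \frac{1}{122} + \sqrt{-5548 + \left(2 - 133\right)} = \frac{1}{122} + \sqrt{-5548 - 131} = \frac{1}{122} + \sqrt{-5679} = \frac{1}{122} + 3 i \sqrt{631}$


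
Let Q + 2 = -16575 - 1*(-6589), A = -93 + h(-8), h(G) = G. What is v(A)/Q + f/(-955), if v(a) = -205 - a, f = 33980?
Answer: -16964646/476927 ≈ -35.571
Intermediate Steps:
A = -101 (A = -93 - 8 = -101)
Q = -9988 (Q = -2 + (-16575 - 1*(-6589)) = -2 + (-16575 + 6589) = -2 - 9986 = -9988)
v(A)/Q + f/(-955) = (-205 - 1*(-101))/(-9988) + 33980/(-955) = (-205 + 101)*(-1/9988) + 33980*(-1/955) = -104*(-1/9988) - 6796/191 = 26/2497 - 6796/191 = -16964646/476927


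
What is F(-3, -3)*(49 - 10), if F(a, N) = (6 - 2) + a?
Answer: 39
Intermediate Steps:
F(a, N) = 4 + a
F(-3, -3)*(49 - 10) = (4 - 3)*(49 - 10) = 1*39 = 39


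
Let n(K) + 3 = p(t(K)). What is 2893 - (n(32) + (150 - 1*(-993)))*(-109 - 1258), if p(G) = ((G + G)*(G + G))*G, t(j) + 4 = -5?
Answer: -2424899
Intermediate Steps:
t(j) = -9 (t(j) = -4 - 5 = -9)
p(G) = 4*G³ (p(G) = ((2*G)*(2*G))*G = (4*G²)*G = 4*G³)
n(K) = -2919 (n(K) = -3 + 4*(-9)³ = -3 + 4*(-729) = -3 - 2916 = -2919)
2893 - (n(32) + (150 - 1*(-993)))*(-109 - 1258) = 2893 - (-2919 + (150 - 1*(-993)))*(-109 - 1258) = 2893 - (-2919 + (150 + 993))*(-1367) = 2893 - (-2919 + 1143)*(-1367) = 2893 - (-1776)*(-1367) = 2893 - 1*2427792 = 2893 - 2427792 = -2424899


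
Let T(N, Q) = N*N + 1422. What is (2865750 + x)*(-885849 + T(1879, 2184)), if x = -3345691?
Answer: -1270026593374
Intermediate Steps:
T(N, Q) = 1422 + N² (T(N, Q) = N² + 1422 = 1422 + N²)
(2865750 + x)*(-885849 + T(1879, 2184)) = (2865750 - 3345691)*(-885849 + (1422 + 1879²)) = -479941*(-885849 + (1422 + 3530641)) = -479941*(-885849 + 3532063) = -479941*2646214 = -1270026593374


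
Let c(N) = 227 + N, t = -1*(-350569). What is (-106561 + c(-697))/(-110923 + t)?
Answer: -35677/79882 ≈ -0.44662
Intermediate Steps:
t = 350569
(-106561 + c(-697))/(-110923 + t) = (-106561 + (227 - 697))/(-110923 + 350569) = (-106561 - 470)/239646 = -107031*1/239646 = -35677/79882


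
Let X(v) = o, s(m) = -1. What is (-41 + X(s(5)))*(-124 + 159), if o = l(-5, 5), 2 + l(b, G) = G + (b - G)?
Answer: -1680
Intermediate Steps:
l(b, G) = -2 + b (l(b, G) = -2 + (G + (b - G)) = -2 + b)
o = -7 (o = -2 - 5 = -7)
X(v) = -7
(-41 + X(s(5)))*(-124 + 159) = (-41 - 7)*(-124 + 159) = -48*35 = -1680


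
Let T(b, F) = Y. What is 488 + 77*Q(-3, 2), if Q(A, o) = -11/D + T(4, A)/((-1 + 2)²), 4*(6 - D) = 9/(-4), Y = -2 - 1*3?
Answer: -391/15 ≈ -26.067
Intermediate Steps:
Y = -5 (Y = -2 - 3 = -5)
T(b, F) = -5
D = 105/16 (D = 6 - 9/(4*(-4)) = 6 - 9*(-1)/(4*4) = 6 - ¼*(-9/4) = 6 + 9/16 = 105/16 ≈ 6.5625)
Q(A, o) = -701/105 (Q(A, o) = -11/105/16 - 5/(-1 + 2)² = -11*16/105 - 5/(1²) = -176/105 - 5/1 = -176/105 - 5*1 = -176/105 - 5 = -701/105)
488 + 77*Q(-3, 2) = 488 + 77*(-701/105) = 488 - 7711/15 = -391/15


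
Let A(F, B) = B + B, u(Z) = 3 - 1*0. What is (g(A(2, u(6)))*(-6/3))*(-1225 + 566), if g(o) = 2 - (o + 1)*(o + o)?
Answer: -108076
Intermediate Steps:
u(Z) = 3 (u(Z) = 3 + 0 = 3)
A(F, B) = 2*B
g(o) = 2 - 2*o*(1 + o) (g(o) = 2 - (1 + o)*2*o = 2 - 2*o*(1 + o))
(g(A(2, u(6)))*(-6/3))*(-1225 + 566) = ((2 - 4*3 - 2*(2*3)²)*(-6/3))*(-1225 + 566) = ((2 - 2*6 - 2*6²)*(-6*⅓))*(-659) = ((2 - 12 - 2*36)*(-2))*(-659) = ((2 - 12 - 72)*(-2))*(-659) = -82*(-2)*(-659) = 164*(-659) = -108076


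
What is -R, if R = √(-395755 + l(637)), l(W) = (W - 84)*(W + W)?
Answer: -√308767 ≈ -555.67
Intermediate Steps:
l(W) = 2*W*(-84 + W) (l(W) = (-84 + W)*(2*W) = 2*W*(-84 + W))
R = √308767 (R = √(-395755 + 2*637*(-84 + 637)) = √(-395755 + 2*637*553) = √(-395755 + 704522) = √308767 ≈ 555.67)
-R = -√308767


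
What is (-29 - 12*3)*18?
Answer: -1170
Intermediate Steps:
(-29 - 12*3)*18 = (-29 - 36)*18 = -65*18 = -1170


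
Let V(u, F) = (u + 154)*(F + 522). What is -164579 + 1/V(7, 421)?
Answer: -24986877516/151823 ≈ -1.6458e+5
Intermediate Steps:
V(u, F) = (154 + u)*(522 + F)
-164579 + 1/V(7, 421) = -164579 + 1/(80388 + 154*421 + 522*7 + 421*7) = -164579 + 1/(80388 + 64834 + 3654 + 2947) = -164579 + 1/151823 = -24986877516/151823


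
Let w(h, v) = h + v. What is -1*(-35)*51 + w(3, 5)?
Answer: 1793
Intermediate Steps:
-1*(-35)*51 + w(3, 5) = -1*(-35)*51 + (3 + 5) = 35*51 + 8 = 1785 + 8 = 1793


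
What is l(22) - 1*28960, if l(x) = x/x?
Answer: -28959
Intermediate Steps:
l(x) = 1
l(22) - 1*28960 = 1 - 1*28960 = 1 - 28960 = -28959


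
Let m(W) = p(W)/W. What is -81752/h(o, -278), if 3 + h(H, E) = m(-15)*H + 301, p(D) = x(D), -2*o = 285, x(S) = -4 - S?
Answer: -163504/805 ≈ -203.11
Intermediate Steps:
o = -285/2 (o = -½*285 = -285/2 ≈ -142.50)
p(D) = -4 - D
m(W) = (-4 - W)/W
h(H, E) = 298 - 11*H/15 (h(H, E) = -3 + (((-4 - 1*(-15))/(-15))*H + 301) = -3 + ((-(-4 + 15)/15)*H + 301) = -3 + ((-1/15*11)*H + 301) = -3 + (-11*H/15 + 301) = -3 + (301 - 11*H/15) = 298 - 11*H/15)
-81752/h(o, -278) = -81752/(298 - 11/15*(-285/2)) = -81752/(298 + 209/2) = -81752/805/2 = -81752*2/805 = -163504/805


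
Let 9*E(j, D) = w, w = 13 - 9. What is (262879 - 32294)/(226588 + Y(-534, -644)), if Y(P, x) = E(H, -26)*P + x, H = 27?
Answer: 138351/135424 ≈ 1.0216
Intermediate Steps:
w = 4
E(j, D) = 4/9 (E(j, D) = (1/9)*4 = 4/9)
Y(P, x) = x + 4*P/9 (Y(P, x) = 4*P/9 + x = x + 4*P/9)
(262879 - 32294)/(226588 + Y(-534, -644)) = (262879 - 32294)/(226588 + (-644 + (4/9)*(-534))) = 230585/(226588 + (-644 - 712/3)) = 230585/(226588 - 2644/3) = 230585/(677120/3) = 230585*(3/677120) = 138351/135424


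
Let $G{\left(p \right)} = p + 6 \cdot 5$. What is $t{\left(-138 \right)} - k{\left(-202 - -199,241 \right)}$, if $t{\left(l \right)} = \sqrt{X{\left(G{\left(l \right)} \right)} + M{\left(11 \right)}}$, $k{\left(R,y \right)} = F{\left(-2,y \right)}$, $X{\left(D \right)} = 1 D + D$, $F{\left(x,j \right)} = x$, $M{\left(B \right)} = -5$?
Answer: $2 + i \sqrt{221} \approx 2.0 + 14.866 i$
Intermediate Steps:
$G{\left(p \right)} = 30 + p$ ($G{\left(p \right)} = p + 30 = 30 + p$)
$X{\left(D \right)} = 2 D$ ($X{\left(D \right)} = D + D = 2 D$)
$k{\left(R,y \right)} = -2$
$t{\left(l \right)} = \sqrt{55 + 2 l}$ ($t{\left(l \right)} = \sqrt{2 \left(30 + l\right) - 5} = \sqrt{\left(60 + 2 l\right) - 5} = \sqrt{55 + 2 l}$)
$t{\left(-138 \right)} - k{\left(-202 - -199,241 \right)} = \sqrt{55 + 2 \left(-138\right)} - -2 = \sqrt{55 - 276} + 2 = \sqrt{-221} + 2 = i \sqrt{221} + 2 = 2 + i \sqrt{221}$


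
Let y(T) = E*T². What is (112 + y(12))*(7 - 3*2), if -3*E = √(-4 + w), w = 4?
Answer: 112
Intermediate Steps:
E = 0 (E = -√(-4 + 4)/3 = -√0/3 = -⅓*0 = 0)
y(T) = 0 (y(T) = 0*T² = 0)
(112 + y(12))*(7 - 3*2) = (112 + 0)*(7 - 3*2) = 112*(7 - 6) = 112*1 = 112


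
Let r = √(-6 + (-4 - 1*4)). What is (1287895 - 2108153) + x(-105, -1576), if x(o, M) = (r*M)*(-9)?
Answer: -820258 + 14184*I*√14 ≈ -8.2026e+5 + 53072.0*I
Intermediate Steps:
r = I*√14 (r = √(-6 + (-4 - 4)) = √(-6 - 8) = √(-14) = I*√14 ≈ 3.7417*I)
x(o, M) = -9*I*M*√14 (x(o, M) = ((I*√14)*M)*(-9) = (I*M*√14)*(-9) = -9*I*M*√14)
(1287895 - 2108153) + x(-105, -1576) = (1287895 - 2108153) - 9*I*(-1576)*√14 = -820258 + 14184*I*√14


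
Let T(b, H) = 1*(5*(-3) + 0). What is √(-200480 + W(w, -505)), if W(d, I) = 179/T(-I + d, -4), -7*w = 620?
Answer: I*√45110685/15 ≈ 447.76*I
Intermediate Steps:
T(b, H) = -15 (T(b, H) = 1*(-15 + 0) = 1*(-15) = -15)
w = -620/7 (w = -⅐*620 = -620/7 ≈ -88.571)
W(d, I) = -179/15 (W(d, I) = 179/(-15) = 179*(-1/15) = -179/15)
√(-200480 + W(w, -505)) = √(-200480 - 179/15) = √(-3007379/15) = I*√45110685/15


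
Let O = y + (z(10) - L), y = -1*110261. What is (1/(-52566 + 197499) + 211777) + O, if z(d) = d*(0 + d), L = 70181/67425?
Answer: 330997435594984/3257369175 ≈ 1.0162e+5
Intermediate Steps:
L = 70181/67425 (L = 70181*(1/67425) = 70181/67425 ≈ 1.0409)
y = -110261
z(d) = d² (z(d) = d*d = d²)
O = -7427675606/67425 (O = -110261 + (10² - 1*70181/67425) = -110261 + (100 - 70181/67425) = -110261 + 6672319/67425 = -7427675606/67425 ≈ -1.1016e+5)
(1/(-52566 + 197499) + 211777) + O = (1/(-52566 + 197499) + 211777) - 7427675606/67425 = (1/144933 + 211777) - 7427675606/67425 = 30693475942/144933 - 7427675606/67425 = 330997435594984/3257369175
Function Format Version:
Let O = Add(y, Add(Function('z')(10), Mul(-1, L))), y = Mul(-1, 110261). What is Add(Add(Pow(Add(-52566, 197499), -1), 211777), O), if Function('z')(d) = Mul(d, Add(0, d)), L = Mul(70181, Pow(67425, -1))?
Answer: Rational(330997435594984, 3257369175) ≈ 1.0162e+5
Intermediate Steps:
L = Rational(70181, 67425) (L = Mul(70181, Rational(1, 67425)) = Rational(70181, 67425) ≈ 1.0409)
y = -110261
Function('z')(d) = Pow(d, 2) (Function('z')(d) = Mul(d, d) = Pow(d, 2))
O = Rational(-7427675606, 67425) (O = Add(-110261, Add(Pow(10, 2), Mul(-1, Rational(70181, 67425)))) = Add(-110261, Add(100, Rational(-70181, 67425))) = Add(-110261, Rational(6672319, 67425)) = Rational(-7427675606, 67425) ≈ -1.1016e+5)
Add(Add(Pow(Add(-52566, 197499), -1), 211777), O) = Add(Add(Pow(Add(-52566, 197499), -1), 211777), Rational(-7427675606, 67425)) = Add(Add(Pow(144933, -1), 211777), Rational(-7427675606, 67425)) = Add(Add(Rational(1, 144933), 211777), Rational(-7427675606, 67425)) = Add(Rational(30693475942, 144933), Rational(-7427675606, 67425)) = Rational(330997435594984, 3257369175)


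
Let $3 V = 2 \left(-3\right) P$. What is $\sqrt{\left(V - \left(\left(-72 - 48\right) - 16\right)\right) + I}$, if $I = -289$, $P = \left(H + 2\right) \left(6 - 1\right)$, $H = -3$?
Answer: $i \sqrt{143} \approx 11.958 i$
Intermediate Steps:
$P = -5$ ($P = \left(-3 + 2\right) \left(6 - 1\right) = \left(-1\right) 5 = -5$)
$V = 10$ ($V = \frac{2 \left(-3\right) \left(-5\right)}{3} = \frac{\left(-6\right) \left(-5\right)}{3} = \frac{1}{3} \cdot 30 = 10$)
$\sqrt{\left(V - \left(\left(-72 - 48\right) - 16\right)\right) + I} = \sqrt{\left(10 - \left(\left(-72 - 48\right) - 16\right)\right) - 289} = \sqrt{\left(10 - \left(-120 - 16\right)\right) - 289} = \sqrt{\left(10 - -136\right) - 289} = \sqrt{\left(10 + 136\right) - 289} = \sqrt{146 - 289} = \sqrt{-143} = i \sqrt{143}$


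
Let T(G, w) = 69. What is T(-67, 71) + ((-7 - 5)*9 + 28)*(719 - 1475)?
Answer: 60549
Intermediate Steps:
T(-67, 71) + ((-7 - 5)*9 + 28)*(719 - 1475) = 69 + ((-7 - 5)*9 + 28)*(719 - 1475) = 69 + (-12*9 + 28)*(-756) = 69 + (-108 + 28)*(-756) = 69 - 80*(-756) = 69 + 60480 = 60549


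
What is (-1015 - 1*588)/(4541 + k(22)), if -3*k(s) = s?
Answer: -687/1943 ≈ -0.35358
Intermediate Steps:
k(s) = -s/3
(-1015 - 1*588)/(4541 + k(22)) = (-1015 - 1*588)/(4541 - ⅓*22) = (-1015 - 588)/(4541 - 22/3) = -1603/13601/3 = -1603*3/13601 = -687/1943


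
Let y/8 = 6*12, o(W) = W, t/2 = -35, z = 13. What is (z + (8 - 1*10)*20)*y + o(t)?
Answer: -15622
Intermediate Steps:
t = -70 (t = 2*(-35) = -70)
y = 576 (y = 8*(6*12) = 8*72 = 576)
(z + (8 - 1*10)*20)*y + o(t) = (13 + (8 - 1*10)*20)*576 - 70 = (13 + (8 - 10)*20)*576 - 70 = (13 - 2*20)*576 - 70 = (13 - 40)*576 - 70 = -27*576 - 70 = -15552 - 70 = -15622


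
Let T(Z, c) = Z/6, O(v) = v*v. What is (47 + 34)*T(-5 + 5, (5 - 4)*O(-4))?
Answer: 0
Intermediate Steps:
O(v) = v²
T(Z, c) = Z/6 (T(Z, c) = Z*(⅙) = Z/6)
(47 + 34)*T(-5 + 5, (5 - 4)*O(-4)) = (47 + 34)*((-5 + 5)/6) = 81*((⅙)*0) = 81*0 = 0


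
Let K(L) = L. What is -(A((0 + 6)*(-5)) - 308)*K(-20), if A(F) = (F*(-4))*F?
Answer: -78160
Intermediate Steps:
A(F) = -4*F**2 (A(F) = (-4*F)*F = -4*F**2)
-(A((0 + 6)*(-5)) - 308)*K(-20) = -(-4*25*(0 + 6)**2 - 308)*(-20) = -(-4*(6*(-5))**2 - 308)*(-20) = -(-4*(-30)**2 - 308)*(-20) = -(-4*900 - 308)*(-20) = -(-3600 - 308)*(-20) = -(-3908)*(-20) = -1*78160 = -78160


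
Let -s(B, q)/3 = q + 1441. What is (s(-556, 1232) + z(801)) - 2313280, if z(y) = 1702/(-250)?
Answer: -290163226/125 ≈ -2.3213e+6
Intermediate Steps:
s(B, q) = -4323 - 3*q (s(B, q) = -3*(q + 1441) = -3*(1441 + q) = -4323 - 3*q)
z(y) = -851/125 (z(y) = 1702*(-1/250) = -851/125)
(s(-556, 1232) + z(801)) - 2313280 = ((-4323 - 3*1232) - 851/125) - 2313280 = ((-4323 - 3696) - 851/125) - 2313280 = (-8019 - 851/125) - 2313280 = -1003226/125 - 2313280 = -290163226/125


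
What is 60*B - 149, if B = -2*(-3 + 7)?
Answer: -629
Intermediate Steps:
B = -8 (B = -2*4 = -8)
60*B - 149 = 60*(-8) - 149 = -480 - 149 = -629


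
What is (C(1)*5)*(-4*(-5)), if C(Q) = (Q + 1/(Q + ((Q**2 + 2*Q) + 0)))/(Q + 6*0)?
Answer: 125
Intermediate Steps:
C(Q) = (Q + 1/(Q**2 + 3*Q))/Q (C(Q) = (Q + 1/(Q + (Q**2 + 2*Q)))/(Q + 0) = (Q + 1/(Q**2 + 3*Q))/Q)
(C(1)*5)*(-4*(-5)) = (((1 + 1**3 + 3*1**2)/(1**2*(3 + 1)))*5)*(-4*(-5)) = ((1*(1 + 1 + 3*1)/4)*5)*20 = ((1*(1/4)*(1 + 1 + 3))*5)*20 = ((1*(1/4)*5)*5)*20 = ((5/4)*5)*20 = (25/4)*20 = 125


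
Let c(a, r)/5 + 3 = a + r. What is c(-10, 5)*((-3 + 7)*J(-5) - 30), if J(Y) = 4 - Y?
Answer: -240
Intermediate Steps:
c(a, r) = -15 + 5*a + 5*r (c(a, r) = -15 + 5*(a + r) = -15 + (5*a + 5*r) = -15 + 5*a + 5*r)
c(-10, 5)*((-3 + 7)*J(-5) - 30) = (-15 + 5*(-10) + 5*5)*((-3 + 7)*(4 - 1*(-5)) - 30) = (-15 - 50 + 25)*(4*(4 + 5) - 30) = -40*(4*9 - 30) = -40*(36 - 30) = -40*6 = -240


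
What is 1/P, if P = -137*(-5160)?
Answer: 1/706920 ≈ 1.4146e-6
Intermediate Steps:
P = 706920
1/P = 1/706920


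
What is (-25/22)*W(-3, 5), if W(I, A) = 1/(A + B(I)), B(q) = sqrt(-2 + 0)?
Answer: -125/594 + 25*I*sqrt(2)/594 ≈ -0.21044 + 0.059521*I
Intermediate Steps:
B(q) = I*sqrt(2) (B(q) = sqrt(-2) = I*sqrt(2))
W(I, A) = 1/(A + I*sqrt(2))
(-25/22)*W(-3, 5) = (-25/22)/(5 + I*sqrt(2)) = (-25*1/22)/(5 + I*sqrt(2)) = -25/(22*(5 + I*sqrt(2)))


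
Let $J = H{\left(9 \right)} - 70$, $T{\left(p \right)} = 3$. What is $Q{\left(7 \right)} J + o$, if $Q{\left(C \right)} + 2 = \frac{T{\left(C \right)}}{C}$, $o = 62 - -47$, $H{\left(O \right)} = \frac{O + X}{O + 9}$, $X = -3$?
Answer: $\frac{4588}{21} \approx 218.48$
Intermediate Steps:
$H{\left(O \right)} = \frac{-3 + O}{9 + O}$ ($H{\left(O \right)} = \frac{O - 3}{O + 9} = \frac{-3 + O}{9 + O}$)
$o = 109$ ($o = 62 + 47 = 109$)
$Q{\left(C \right)} = -2 + \frac{3}{C}$
$J = - \frac{209}{3}$ ($J = \frac{-3 + 9}{9 + 9} - 70 = \frac{1}{18} \cdot 6 - 70 = \frac{1}{3} - 70 = - \frac{209}{3} \approx -69.667$)
$Q{\left(7 \right)} J + o = \left(-2 + \frac{3}{7}\right) \left(- \frac{209}{3}\right) + 109 = \left(- \frac{11}{7}\right) \left(- \frac{209}{3}\right) + 109 = \frac{2299}{21} + 109 = \frac{4588}{21}$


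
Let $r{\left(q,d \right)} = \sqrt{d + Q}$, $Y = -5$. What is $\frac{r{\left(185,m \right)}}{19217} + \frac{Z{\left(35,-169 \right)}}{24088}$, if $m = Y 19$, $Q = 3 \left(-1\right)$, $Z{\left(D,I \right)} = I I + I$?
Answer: $\frac{3549}{3011} + \frac{7 i \sqrt{2}}{19217} \approx 1.1787 + 0.00051514 i$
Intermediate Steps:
$Z{\left(D,I \right)} = I + I^{2}$ ($Z{\left(D,I \right)} = I^{2} + I = I + I^{2}$)
$Q = -3$
$m = -95$ ($m = \left(-5\right) 19 = -95$)
$r{\left(q,d \right)} = \sqrt{-3 + d}$ ($r{\left(q,d \right)} = \sqrt{d - 3} = \sqrt{-3 + d}$)
$\frac{r{\left(185,m \right)}}{19217} + \frac{Z{\left(35,-169 \right)}}{24088} = \frac{\sqrt{-3 - 95}}{19217} + \frac{\left(-169\right) \left(1 - 169\right)}{24088} = \sqrt{-98} \cdot \frac{1}{19217} + \left(-169\right) \left(-168\right) \frac{1}{24088} = 7 i \sqrt{2} \cdot \frac{1}{19217} + 28392 \cdot \frac{1}{24088} = \frac{7 i \sqrt{2}}{19217} + \frac{3549}{3011} = \frac{3549}{3011} + \frac{7 i \sqrt{2}}{19217}$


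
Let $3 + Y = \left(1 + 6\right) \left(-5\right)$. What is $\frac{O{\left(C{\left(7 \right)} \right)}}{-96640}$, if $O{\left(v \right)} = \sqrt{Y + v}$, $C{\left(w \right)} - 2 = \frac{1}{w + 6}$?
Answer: $- \frac{i \sqrt{6071}}{1256320} \approx - 6.202 \cdot 10^{-5} i$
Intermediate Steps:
$Y = -38$ ($Y = -3 + \left(1 + 6\right) \left(-5\right) = -3 + 7 \left(-5\right) = -3 - 35 = -38$)
$C{\left(w \right)} = 2 + \frac{1}{6 + w}$ ($C{\left(w \right)} = 2 + \frac{1}{w + 6} = 2 + \frac{1}{6 + w}$)
$O{\left(v \right)} = \sqrt{-38 + v}$
$\frac{O{\left(C{\left(7 \right)} \right)}}{-96640} = \frac{\sqrt{-38 + \frac{13 + 2 \cdot 7}{6 + 7}}}{-96640} = \sqrt{-38 + \frac{13 + 14}{13}} \left(- \frac{1}{96640}\right) = \sqrt{-38 + \frac{1}{13} \cdot 27} \left(- \frac{1}{96640}\right) = \sqrt{-38 + \frac{27}{13}} \left(- \frac{1}{96640}\right) = \sqrt{- \frac{467}{13}} \left(- \frac{1}{96640}\right) = \frac{i \sqrt{6071}}{13} \left(- \frac{1}{96640}\right) = - \frac{i \sqrt{6071}}{1256320}$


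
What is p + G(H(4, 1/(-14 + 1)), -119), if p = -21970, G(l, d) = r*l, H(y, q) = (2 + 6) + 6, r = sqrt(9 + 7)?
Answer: -21914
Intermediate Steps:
r = 4 (r = sqrt(16) = 4)
H(y, q) = 14 (H(y, q) = 8 + 6 = 14)
G(l, d) = 4*l
p + G(H(4, 1/(-14 + 1)), -119) = -21970 + 4*14 = -21970 + 56 = -21914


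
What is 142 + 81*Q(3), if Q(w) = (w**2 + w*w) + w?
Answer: 1843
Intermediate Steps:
Q(w) = w + 2*w**2 (Q(w) = (w**2 + w**2) + w = 2*w**2 + w = w + 2*w**2)
142 + 81*Q(3) = 142 + 81*(3*(1 + 2*3)) = 142 + 81*(3*(1 + 6)) = 142 + 81*(3*7) = 142 + 81*21 = 142 + 1701 = 1843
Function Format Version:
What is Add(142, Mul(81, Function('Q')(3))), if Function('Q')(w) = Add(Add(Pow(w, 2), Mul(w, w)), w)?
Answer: 1843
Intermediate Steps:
Function('Q')(w) = Add(w, Mul(2, Pow(w, 2))) (Function('Q')(w) = Add(Add(Pow(w, 2), Pow(w, 2)), w) = Add(Mul(2, Pow(w, 2)), w) = Add(w, Mul(2, Pow(w, 2))))
Add(142, Mul(81, Function('Q')(3))) = Add(142, Mul(81, Mul(3, Add(1, Mul(2, 3))))) = Add(142, Mul(81, Mul(3, Add(1, 6)))) = Add(142, Mul(81, Mul(3, 7))) = Add(142, Mul(81, 21)) = Add(142, 1701) = 1843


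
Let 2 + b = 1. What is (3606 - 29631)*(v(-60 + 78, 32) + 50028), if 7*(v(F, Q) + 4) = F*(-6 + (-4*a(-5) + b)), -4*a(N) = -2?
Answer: -9108906150/7 ≈ -1.3013e+9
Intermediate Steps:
b = -1 (b = -2 + 1 = -1)
a(N) = 1/2 (a(N) = -1/4*(-2) = 1/2)
v(F, Q) = -4 - 9*F/7 (v(F, Q) = -4 + (F*(-6 + (-4*1/2 - 1)))/7 = -4 + (F*(-6 + (-2 - 1)))/7 = -4 + (F*(-6 - 3))/7 = -4 + (F*(-9))/7 = -4 + (-9*F)/7 = -4 - 9*F/7)
(3606 - 29631)*(v(-60 + 78, 32) + 50028) = (3606 - 29631)*((-4 - 9*(-60 + 78)/7) + 50028) = -26025*((-4 - 9/7*18) + 50028) = -26025*((-4 - 162/7) + 50028) = -26025*(-190/7 + 50028) = -26025*350006/7 = -9108906150/7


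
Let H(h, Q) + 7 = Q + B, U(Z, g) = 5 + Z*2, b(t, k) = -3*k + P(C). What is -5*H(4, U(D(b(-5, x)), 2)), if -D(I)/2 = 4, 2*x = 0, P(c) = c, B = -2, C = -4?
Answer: 100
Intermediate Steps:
x = 0 (x = (½)*0 = 0)
b(t, k) = -4 - 3*k (b(t, k) = -3*k - 4 = -4 - 3*k)
D(I) = -8 (D(I) = -2*4 = -8)
U(Z, g) = 5 + 2*Z
H(h, Q) = -9 + Q (H(h, Q) = -7 + (Q - 2) = -7 + (-2 + Q) = -9 + Q)
-5*H(4, U(D(b(-5, x)), 2)) = -5*(-9 + (5 + 2*(-8))) = -5*(-9 + (5 - 16)) = -5*(-9 - 11) = -5*(-20) = 100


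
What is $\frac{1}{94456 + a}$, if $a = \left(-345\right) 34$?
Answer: $\frac{1}{82726} \approx 1.2088 \cdot 10^{-5}$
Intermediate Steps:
$a = -11730$
$\frac{1}{94456 + a} = \frac{1}{94456 - 11730} = \frac{1}{82726}$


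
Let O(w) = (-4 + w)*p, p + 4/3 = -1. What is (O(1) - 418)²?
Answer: 168921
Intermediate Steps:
p = -7/3 (p = -4/3 - 1 = -7/3 ≈ -2.3333)
O(w) = 28/3 - 7*w/3 (O(w) = (-4 + w)*(-7/3) = 28/3 - 7*w/3)
(O(1) - 418)² = ((28/3 - 7/3*1) - 418)² = ((28/3 - 7/3) - 418)² = (7 - 418)² = (-411)² = 168921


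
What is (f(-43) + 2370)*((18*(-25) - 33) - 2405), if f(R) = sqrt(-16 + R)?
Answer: -6844560 - 2888*I*sqrt(59) ≈ -6.8446e+6 - 22183.0*I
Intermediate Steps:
(f(-43) + 2370)*((18*(-25) - 33) - 2405) = (sqrt(-16 - 43) + 2370)*((18*(-25) - 33) - 2405) = (sqrt(-59) + 2370)*((-450 - 33) - 2405) = (I*sqrt(59) + 2370)*(-483 - 2405) = (2370 + I*sqrt(59))*(-2888) = -6844560 - 2888*I*sqrt(59)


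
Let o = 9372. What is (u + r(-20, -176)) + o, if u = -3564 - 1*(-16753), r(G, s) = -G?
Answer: 22581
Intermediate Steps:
u = 13189 (u = -3564 + 16753 = 13189)
(u + r(-20, -176)) + o = (13189 - 1*(-20)) + 9372 = (13189 + 20) + 9372 = 13209 + 9372 = 22581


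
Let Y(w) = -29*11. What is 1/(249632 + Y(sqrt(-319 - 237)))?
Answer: 1/249313 ≈ 4.0110e-6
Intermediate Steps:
Y(w) = -319
1/(249632 + Y(sqrt(-319 - 237))) = 1/(249632 - 319) = 1/249313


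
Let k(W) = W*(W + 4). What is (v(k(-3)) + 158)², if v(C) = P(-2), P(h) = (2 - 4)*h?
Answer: 26244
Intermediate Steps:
P(h) = -2*h
k(W) = W*(4 + W)
v(C) = 4 (v(C) = -2*(-2) = 4)
(v(k(-3)) + 158)² = (4 + 158)² = 162² = 26244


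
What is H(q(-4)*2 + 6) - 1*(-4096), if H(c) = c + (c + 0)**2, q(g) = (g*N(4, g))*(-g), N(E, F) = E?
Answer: 18858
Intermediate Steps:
q(g) = -4*g**2 (q(g) = (g*4)*(-g) = (4*g)*(-g) = -4*g**2)
H(c) = c + c**2
H(q(-4)*2 + 6) - 1*(-4096) = (-4*(-4)**2*2 + 6)*(1 + (-4*(-4)**2*2 + 6)) - 1*(-4096) = (-4*16*2 + 6)*(1 + (-4*16*2 + 6)) + 4096 = (-64*2 + 6)*(1 + (-64*2 + 6)) + 4096 = (-128 + 6)*(1 + (-128 + 6)) + 4096 = -122*(1 - 122) + 4096 = -122*(-121) + 4096 = 14762 + 4096 = 18858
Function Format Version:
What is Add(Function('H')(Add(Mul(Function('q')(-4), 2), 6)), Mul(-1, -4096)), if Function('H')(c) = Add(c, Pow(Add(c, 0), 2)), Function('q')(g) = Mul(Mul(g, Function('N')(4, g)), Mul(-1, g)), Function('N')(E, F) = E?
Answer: 18858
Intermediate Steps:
Function('q')(g) = Mul(-4, Pow(g, 2)) (Function('q')(g) = Mul(Mul(g, 4), Mul(-1, g)) = Mul(Mul(4, g), Mul(-1, g)) = Mul(-4, Pow(g, 2)))
Function('H')(c) = Add(c, Pow(c, 2))
Add(Function('H')(Add(Mul(Function('q')(-4), 2), 6)), Mul(-1, -4096)) = Add(Mul(Add(Mul(Mul(-4, Pow(-4, 2)), 2), 6), Add(1, Add(Mul(Mul(-4, Pow(-4, 2)), 2), 6))), Mul(-1, -4096)) = Add(Mul(Add(Mul(Mul(-4, 16), 2), 6), Add(1, Add(Mul(Mul(-4, 16), 2), 6))), 4096) = Add(Mul(Add(Mul(-64, 2), 6), Add(1, Add(Mul(-64, 2), 6))), 4096) = Add(Mul(Add(-128, 6), Add(1, Add(-128, 6))), 4096) = Add(Mul(-122, Add(1, -122)), 4096) = Add(Mul(-122, -121), 4096) = Add(14762, 4096) = 18858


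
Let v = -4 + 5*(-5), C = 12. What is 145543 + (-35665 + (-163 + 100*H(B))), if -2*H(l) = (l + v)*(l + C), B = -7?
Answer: 118715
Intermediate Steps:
v = -29 (v = -4 - 25 = -29)
H(l) = -(-29 + l)*(12 + l)/2 (H(l) = -(l - 29)*(l + 12)/2 = -(-29 + l)*(12 + l)/2)
145543 + (-35665 + (-163 + 100*H(B))) = 145543 + (-35665 + (-163 + 100*(174 - ½*(-7)² + (17/2)*(-7)))) = 145543 + (-35665 + (-163 + 100*(174 - ½*49 - 119/2))) = 145543 + (-35665 + (-163 + 100*(174 - 49/2 - 119/2))) = 145543 + (-35665 + (-163 + 100*90)) = 145543 + (-35665 + (-163 + 9000)) = 145543 + (-35665 + 8837) = 145543 - 26828 = 118715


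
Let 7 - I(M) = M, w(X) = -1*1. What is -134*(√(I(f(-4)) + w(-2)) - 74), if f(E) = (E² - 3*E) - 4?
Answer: 9916 - 402*I*√2 ≈ 9916.0 - 568.51*I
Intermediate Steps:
f(E) = -4 + E² - 3*E
w(X) = -1
I(M) = 7 - M
-134*(√(I(f(-4)) + w(-2)) - 74) = -134*(√((7 - (-4 + (-4)² - 3*(-4))) - 1) - 74) = -134*(√((7 - (-4 + 16 + 12)) - 1) - 74) = -134*(√((7 - 1*24) - 1) - 74) = -134*(√((7 - 24) - 1) - 74) = -134*(√(-17 - 1) - 74) = -134*(√(-18) - 74) = -134*(3*I*√2 - 74) = -134*(-74 + 3*I*√2) = 9916 - 402*I*√2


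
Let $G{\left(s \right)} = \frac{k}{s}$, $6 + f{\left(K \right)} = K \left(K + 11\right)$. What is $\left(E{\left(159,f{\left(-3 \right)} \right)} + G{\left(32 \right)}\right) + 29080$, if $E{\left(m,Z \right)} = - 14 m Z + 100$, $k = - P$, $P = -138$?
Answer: $\frac{1535429}{16} \approx 95964.0$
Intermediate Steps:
$f{\left(K \right)} = -6 + K \left(11 + K\right)$ ($f{\left(K \right)} = -6 + K \left(K + 11\right) = -6 + K \left(11 + K\right)$)
$k = 138$ ($k = \left(-1\right) \left(-138\right) = 138$)
$E{\left(m,Z \right)} = 100 - 14 Z m$ ($E{\left(m,Z \right)} = - 14 Z m + 100 = 100 - 14 Z m$)
$G{\left(s \right)} = \frac{138}{s}$
$\left(E{\left(159,f{\left(-3 \right)} \right)} + G{\left(32 \right)}\right) + 29080 = \left(\left(100 - 14 \left(-6 + \left(-3\right)^{2} + 11 \left(-3\right)\right) 159\right) + \frac{138}{32}\right) + 29080 = \left(\left(100 - 14 \left(-6 + 9 - 33\right) 159\right) + 138 \cdot \frac{1}{32}\right) + 29080 = \left(\left(100 - \left(-420\right) 159\right) + \frac{69}{16}\right) + 29080 = \left(\left(100 + 66780\right) + \frac{69}{16}\right) + 29080 = \left(66880 + \frac{69}{16}\right) + 29080 = \frac{1070149}{16} + 29080 = \frac{1535429}{16}$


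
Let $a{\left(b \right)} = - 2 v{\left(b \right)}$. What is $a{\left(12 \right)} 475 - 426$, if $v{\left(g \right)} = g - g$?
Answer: $-426$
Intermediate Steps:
$v{\left(g \right)} = 0$
$a{\left(b \right)} = 0$ ($a{\left(b \right)} = \left(-2\right) 0 = 0$)
$a{\left(12 \right)} 475 - 426 = 0 \cdot 475 - 426 = 0 - 426 = -426$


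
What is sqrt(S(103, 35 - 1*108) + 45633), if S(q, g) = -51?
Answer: sqrt(45582) ≈ 213.50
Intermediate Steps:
sqrt(S(103, 35 - 1*108) + 45633) = sqrt(-51 + 45633) = sqrt(45582)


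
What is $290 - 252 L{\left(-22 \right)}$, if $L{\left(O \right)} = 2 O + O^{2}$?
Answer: $-110590$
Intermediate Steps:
$L{\left(O \right)} = O^{2} + 2 O$
$290 - 252 L{\left(-22 \right)} = 290 - 252 \left(- 22 \left(2 - 22\right)\right) = 290 - 252 \left(\left(-22\right) \left(-20\right)\right) = 290 - 110880 = -110590$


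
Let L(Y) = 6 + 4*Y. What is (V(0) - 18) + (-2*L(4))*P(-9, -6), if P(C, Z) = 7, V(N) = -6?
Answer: -332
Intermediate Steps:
(V(0) - 18) + (-2*L(4))*P(-9, -6) = (-6 - 18) - 2*(6 + 4*4)*7 = -24 - 2*(6 + 16)*7 = -24 - 2*22*7 = -24 - 44*7 = -24 - 308 = -332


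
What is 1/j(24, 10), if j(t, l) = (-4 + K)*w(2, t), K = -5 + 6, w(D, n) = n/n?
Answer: -1/3 ≈ -0.33333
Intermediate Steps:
w(D, n) = 1
K = 1
j(t, l) = -3 (j(t, l) = (-4 + 1)*1 = -3*1 = -3)
1/j(24, 10) = 1/(-3) = -1/3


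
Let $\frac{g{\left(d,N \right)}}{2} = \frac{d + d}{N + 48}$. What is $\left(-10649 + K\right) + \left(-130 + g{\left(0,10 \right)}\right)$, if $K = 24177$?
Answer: $13398$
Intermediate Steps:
$g{\left(d,N \right)} = \frac{4 d}{48 + N}$ ($g{\left(d,N \right)} = 2 \frac{d + d}{N + 48} = 2 \frac{2 d}{48 + N} = \frac{4 d}{48 + N}$)
$\left(-10649 + K\right) + \left(-130 + g{\left(0,10 \right)}\right) = \left(-10649 + 24177\right) - \left(130 + \frac{0}{48 + 10}\right) = 13528 - \left(130 + \frac{0}{58}\right) = 13528 - \left(130 + 0 \cdot \frac{1}{58}\right) = 13528 + \left(-130 + 0\right) = 13528 - 130 = 13398$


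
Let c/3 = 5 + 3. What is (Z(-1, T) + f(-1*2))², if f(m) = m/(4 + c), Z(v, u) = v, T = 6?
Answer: 225/196 ≈ 1.1480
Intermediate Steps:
c = 24 (c = 3*(5 + 3) = 3*8 = 24)
f(m) = m/28 (f(m) = m/(4 + 24) = m/28)
(Z(-1, T) + f(-1*2))² = (-1 + (-1*2)/28)² = (-1 + (1/28)*(-2))² = (-1 - 1/14)² = (-15/14)² = 225/196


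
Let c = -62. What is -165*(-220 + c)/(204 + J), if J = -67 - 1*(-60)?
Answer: 46530/197 ≈ 236.19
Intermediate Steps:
J = -7 (J = -67 + 60 = -7)
-165*(-220 + c)/(204 + J) = -165*(-220 - 62)/(204 - 7) = -(-46530)/197 = -165*(-282/197) = 46530/197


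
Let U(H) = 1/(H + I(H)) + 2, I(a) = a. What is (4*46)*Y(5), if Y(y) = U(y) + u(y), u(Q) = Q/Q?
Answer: 2852/5 ≈ 570.40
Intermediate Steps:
u(Q) = 1
U(H) = 2 + 1/(2*H) (U(H) = 1/(H + H) + 2 = 1/(2*H) + 2 = 2 + 1/(2*H))
Y(y) = 3 + 1/(2*y) (Y(y) = (2 + 1/(2*y)) + 1 = 3 + 1/(2*y))
(4*46)*Y(5) = (4*46)*(3 + (1/2)/5) = 184*(3 + (1/2)*(1/5)) = 184*(3 + 1/10) = 184*(31/10) = 2852/5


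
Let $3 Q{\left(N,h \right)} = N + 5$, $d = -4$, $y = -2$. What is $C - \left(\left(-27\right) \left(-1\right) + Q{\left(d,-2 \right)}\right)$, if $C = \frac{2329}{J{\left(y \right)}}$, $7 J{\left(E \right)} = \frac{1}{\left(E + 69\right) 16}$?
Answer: $\frac{52430366}{3} \approx 1.7477 \cdot 10^{7}$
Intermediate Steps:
$Q{\left(N,h \right)} = \frac{5}{3} + \frac{N}{3}$ ($Q{\left(N,h \right)} = \frac{N + 5}{3} = \frac{5 + N}{3} = \frac{5}{3} + \frac{N}{3}$)
$J{\left(E \right)} = \frac{1}{112 \left(69 + E\right)}$ ($J{\left(E \right)} = \frac{\frac{1}{E + 69} \cdot \frac{1}{16}}{7} = \frac{\frac{1}{69 + E} \frac{1}{16}}{7} = \frac{\frac{1}{16} \frac{1}{69 + E}}{7} = \frac{1}{112 \left(69 + E\right)}$)
$C = 17476816$ ($C = \frac{2329}{\frac{1}{112} \frac{1}{69 - 2}} = \frac{2329}{\frac{1}{112} \cdot \frac{1}{67}} = 2329 \frac{1}{\frac{1}{7504}} = 2329 \cdot 7504 = 17476816$)
$C - \left(\left(-27\right) \left(-1\right) + Q{\left(d,-2 \right)}\right) = 17476816 - \left(\left(-27\right) \left(-1\right) + \left(\frac{5}{3} + \frac{1}{3} \left(-4\right)\right)\right) = 17476816 - \left(27 + \left(\frac{5}{3} - \frac{4}{3}\right)\right) = 17476816 - \left(27 + \frac{1}{3}\right) = 17476816 - \frac{82}{3} = \frac{52430366}{3}$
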